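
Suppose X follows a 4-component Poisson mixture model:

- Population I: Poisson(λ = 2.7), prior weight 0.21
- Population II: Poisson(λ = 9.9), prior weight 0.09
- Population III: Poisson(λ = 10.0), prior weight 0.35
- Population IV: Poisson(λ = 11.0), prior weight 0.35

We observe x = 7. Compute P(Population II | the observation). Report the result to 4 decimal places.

0.1277

Posterior ∝ prior × likelihood, so P(k | x) ∝ π_k f_k(x); normalise over all components.
Component likelihoods at x = 7:
  p_I = e^(−2.7)·2.7^7/7! = 0.0139483
  p_II = e^(−9.9)·9.9^7/7! = 0.0927898
  p_III = e^(−10.0)·10.0^7/7! = 0.0900792
  p_IV = e^(−11.0)·11.0^7/7! = 0.0645772
Unnormalised posteriors:
  π_I·p_I = 0.21 × 0.0139483 = 0.00292914
  π_II·p_II = 0.09 × 0.0927898 = 0.00835109
  π_III·p_III = 0.35 × 0.0900792 = 0.0315277
  π_IV·p_IV = 0.35 × 0.0645772 = 0.022602
Evidence: 0.00292914 + 0.00835109 + 0.0315277 + 0.022602 = 0.06541
So the posterior for Population II is 0.00835109 / 0.06541 ≈ 0.1277.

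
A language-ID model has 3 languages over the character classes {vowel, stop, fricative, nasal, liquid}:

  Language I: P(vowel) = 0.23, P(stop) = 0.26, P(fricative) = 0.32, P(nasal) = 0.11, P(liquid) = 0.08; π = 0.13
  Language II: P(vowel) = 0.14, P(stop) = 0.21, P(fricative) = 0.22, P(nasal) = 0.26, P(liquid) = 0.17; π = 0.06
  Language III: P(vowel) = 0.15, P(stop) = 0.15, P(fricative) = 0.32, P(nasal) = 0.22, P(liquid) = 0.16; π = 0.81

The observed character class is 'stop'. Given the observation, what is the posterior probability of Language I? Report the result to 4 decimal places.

0.2013

Apply Bayes' rule: the posterior for each component is proportional to its prior times its likelihood at x.
Categorical probabilities:
  L_I = 0.26
  L_II = 0.21
  L_III = 0.15
Weight by the priors:
  π_I·L_I = 0.13 × 0.26 = 0.0338
  π_II·L_II = 0.06 × 0.21 = 0.0126
  π_III·L_III = 0.81 × 0.15 = 0.1215
Evidence: 0.0338 + 0.0126 + 0.1215 = 0.1679
So the posterior for Language I is 0.0338 / 0.1679 ≈ 0.2013.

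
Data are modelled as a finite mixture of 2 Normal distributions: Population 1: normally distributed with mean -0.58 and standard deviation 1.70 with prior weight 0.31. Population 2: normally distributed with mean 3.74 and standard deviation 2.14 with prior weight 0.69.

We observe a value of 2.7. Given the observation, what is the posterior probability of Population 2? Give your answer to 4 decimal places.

Apply Bayes' rule: the posterior for each component is proportional to its prior times its likelihood at x.
Normal densities:
  f_1 = 0.036484
  f_2 = 0.165657
Multiply by the mixture weights:
  π_1·f_1 = 0.31 × 0.036484 = 0.01131
  π_2·f_2 = 0.69 × 0.165657 = 0.114304
Denominator: 0.01131 + 0.114304 = 0.125614
So the posterior for Population 2 is 0.114304 / 0.125614 ≈ 0.9100.

0.9100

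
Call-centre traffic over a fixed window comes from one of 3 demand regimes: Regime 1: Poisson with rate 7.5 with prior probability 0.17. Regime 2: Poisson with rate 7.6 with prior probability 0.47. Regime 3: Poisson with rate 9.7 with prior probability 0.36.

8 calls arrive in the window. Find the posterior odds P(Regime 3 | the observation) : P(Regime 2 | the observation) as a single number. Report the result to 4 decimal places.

The posterior odds equal the prior odds times the likelihood ratio: (π_i/π_j)·(f_i(x)/f_j(x)).
Evaluate each component's likelihood at the observed value:
  p_1 = 0.137329
  p_2 = 0.13815
  p_3 = 0.119123
0.0428844 / 0.0649304 ≈ 0.6605

0.6605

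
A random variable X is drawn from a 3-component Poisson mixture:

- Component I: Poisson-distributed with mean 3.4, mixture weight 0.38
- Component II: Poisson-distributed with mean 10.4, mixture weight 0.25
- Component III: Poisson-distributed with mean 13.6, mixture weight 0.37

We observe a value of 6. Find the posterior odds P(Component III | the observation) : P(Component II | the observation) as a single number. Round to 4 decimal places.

Since P(k|x) ∝ π_k f_k(x), the posterior odds are π_i f_i(x) / (π_j f_j(x)).
Evaluate each component's likelihood at the observed value:
  L_I = 0.0716044
  L_II = 0.0534817
  L_III = 0.0109017
Posterior odds = (π_III·L_III) / (π_II·L_II) = (0.37·0.0109017) / (0.25·0.0534817) = 0.00403365 / 0.0133704 ≈ 0.3017

0.3017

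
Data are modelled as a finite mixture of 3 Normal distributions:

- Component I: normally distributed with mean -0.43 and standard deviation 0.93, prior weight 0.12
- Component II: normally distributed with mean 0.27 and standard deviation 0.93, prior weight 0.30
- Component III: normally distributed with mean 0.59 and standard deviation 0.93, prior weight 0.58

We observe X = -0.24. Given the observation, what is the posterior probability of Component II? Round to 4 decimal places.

0.3374

Apply Bayes' rule: the posterior for each component is proportional to its prior times its likelihood at x.
Component likelihoods at x = -0.24:
  f_I = 0.420111
  f_II = 0.369084
  f_III = 0.28805
Unnormalised posteriors:
  P(Z=I)·f_I = 0.12 × 0.420111 = 0.0504133
  P(Z=II)·f_II = 0.30 × 0.369084 = 0.110725
  P(Z=III)·f_III = 0.58 × 0.28805 = 0.167069
Evidence: 0.0504133 + 0.110725 + 0.167069 = 0.328207
P(Component II | x) = 0.110725 / 0.328207 ≈ 0.3374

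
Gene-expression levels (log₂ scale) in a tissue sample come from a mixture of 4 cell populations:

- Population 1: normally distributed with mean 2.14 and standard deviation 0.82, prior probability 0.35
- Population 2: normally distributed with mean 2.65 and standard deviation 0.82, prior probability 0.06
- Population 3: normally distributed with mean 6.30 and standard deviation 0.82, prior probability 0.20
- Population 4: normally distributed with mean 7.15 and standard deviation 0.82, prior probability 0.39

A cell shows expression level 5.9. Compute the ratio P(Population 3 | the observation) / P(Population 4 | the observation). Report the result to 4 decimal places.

1.4551

Posterior odds = (π_i f_i(x)) / (π_j f_j(x)); the normalising sum cancels.
Component likelihoods at x = 5.9:
  f_1 = 1.32266e-05
  f_2 = 0.000188801
  f_3 = 0.431942
  f_4 = 0.152229
Posterior odds = (π_3·f_3) / (π_4·f_4) = (0.20·0.431942) / (0.39·0.152229) = 0.0863884 / 0.0593692 ≈ 1.4551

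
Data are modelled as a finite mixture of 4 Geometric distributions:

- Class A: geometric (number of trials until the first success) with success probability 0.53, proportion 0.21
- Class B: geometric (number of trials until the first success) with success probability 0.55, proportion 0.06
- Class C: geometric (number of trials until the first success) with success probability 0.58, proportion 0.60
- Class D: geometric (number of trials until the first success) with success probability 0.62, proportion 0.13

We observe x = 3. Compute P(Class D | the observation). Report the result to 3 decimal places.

Apply Bayes' rule: the posterior for each component is proportional to its prior times its likelihood at x.
Geometric probabilities:
  p_A = 0.53·(1−0.53)^2 = 0.53·0.2209 = 0.117077
  p_B = 0.55·(1−0.55)^2 = 0.55·0.2025 = 0.111375
  p_C = 0.58·(1−0.58)^2 = 0.58·0.1764 = 0.102312
  p_D = 0.62·(1−0.62)^2 = 0.62·0.1444 = 0.089528
Multiply by the mixture weights:
  P(Z=A)·p_A = 0.21 × 0.117077 = 0.0245862
  P(Z=B)·p_B = 0.06 × 0.111375 = 0.0066825
  P(Z=C)·p_C = 0.60 × 0.102312 = 0.0613872
  P(Z=D)·p_D = 0.13 × 0.089528 = 0.0116386
Denominator: 0.0245862 + 0.0066825 + 0.0613872 + 0.0116386 = 0.104295
P(Class D | the observation) ≈ 0.112

0.112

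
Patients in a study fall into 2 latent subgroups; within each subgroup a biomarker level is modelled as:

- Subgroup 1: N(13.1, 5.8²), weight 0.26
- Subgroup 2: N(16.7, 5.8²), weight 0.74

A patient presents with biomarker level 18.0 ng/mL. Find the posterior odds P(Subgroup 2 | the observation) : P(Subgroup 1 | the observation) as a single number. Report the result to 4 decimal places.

3.9658

Posterior odds = (P(Z=i) f_i(x)) / (P(Z=j) f_j(x)); the normalising sum cancels.
Component likelihoods at x = 18.0 ng/mL:
  L_1 = (1/(5.8·√(2π)))·exp(−(18.0−13.1)²/(2·5.8²)) = 0.068783·exp(-0.35687) = 0.048139
  L_2 = (1/(5.8·√(2π)))·exp(−(18.0−16.7)²/(2·5.8²)) = 0.068783·exp(-0.02512) = 0.0670769
Odds = (0.74/0.26) × (0.0670769/0.048139) = 2.84615 × 1.3934 ≈ 3.9658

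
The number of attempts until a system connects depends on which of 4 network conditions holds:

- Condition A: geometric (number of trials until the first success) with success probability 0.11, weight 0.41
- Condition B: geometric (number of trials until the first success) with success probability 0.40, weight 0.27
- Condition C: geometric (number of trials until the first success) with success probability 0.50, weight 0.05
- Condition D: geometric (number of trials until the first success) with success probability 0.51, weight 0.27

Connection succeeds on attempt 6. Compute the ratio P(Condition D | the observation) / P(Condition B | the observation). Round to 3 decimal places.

0.463

Only the two components matter; the odds are (π_i f_i(x)) / (π_j f_j(x)).
Geometric probabilities:
  f_A = 0.0614247
  f_B = 0.031104
  f_C = 0.015625
  f_D = 0.0144062
Odds = (0.27/0.27) × (0.0144062/0.031104) = 1 × 0.463164 ≈ 0.463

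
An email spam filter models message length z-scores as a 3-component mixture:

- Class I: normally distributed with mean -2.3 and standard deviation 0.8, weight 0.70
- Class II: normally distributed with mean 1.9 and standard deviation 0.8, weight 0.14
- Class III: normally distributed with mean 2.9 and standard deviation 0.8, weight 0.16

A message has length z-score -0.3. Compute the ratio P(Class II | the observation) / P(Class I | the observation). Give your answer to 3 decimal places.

Since P(k|x) ∝ π_k f_k(x), the posterior odds are π_i f_i(x) / (π_j f_j(x)).
Evaluate each component's likelihood at the observed value:
  f_I = 0.0219104
  f_II = 0.011367
  f_III = 0.000167288
Odds = (0.14/0.70) × (0.011367/0.0219104) = 0.2 × 0.518793 ≈ 0.104

0.104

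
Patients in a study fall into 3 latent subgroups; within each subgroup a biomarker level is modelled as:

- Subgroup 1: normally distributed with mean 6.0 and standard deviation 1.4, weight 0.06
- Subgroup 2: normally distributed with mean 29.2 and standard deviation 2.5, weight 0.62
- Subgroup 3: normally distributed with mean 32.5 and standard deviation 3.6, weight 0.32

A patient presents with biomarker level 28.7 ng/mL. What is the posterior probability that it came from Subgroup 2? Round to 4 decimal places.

0.8268

P(component k | x) = P(Z=k)·f_k(x) / marginal(x), where marginal(x) = Σ_j P(Z=j)·f_j(x).
Normal densities:
  f_1 = (1/(1.4·√(2π)))·exp(−(28.7−6.0)²/(2·1.4²)) = 0.284959·exp(-131.45153) = 2.32331e-58
  f_2 = (1/(2.5·√(2π)))·exp(−(28.7−29.2)²/(2·2.5²)) = 0.159577·exp(-0.02000) = 0.156417
  f_3 = (1/(3.6·√(2π)))·exp(−(28.7−32.5)²/(2·3.6²)) = 0.110817·exp(-0.55710) = 0.0634838
Unnormalised posteriors:
  P(Z=1)·f_1 = 0.06 × 2.32331e-58 = 1.39399e-59
  P(Z=2)·f_2 = 0.62 × 0.156417 = 0.0969786
  P(Z=3)·f_3 = 0.32 × 0.0634838 = 0.0203148
Evidence: 1.39399e-59 + 0.0969786 + 0.0203148 = 0.117293
So the posterior for Subgroup 2 is 0.0969786 / 0.117293 ≈ 0.8268.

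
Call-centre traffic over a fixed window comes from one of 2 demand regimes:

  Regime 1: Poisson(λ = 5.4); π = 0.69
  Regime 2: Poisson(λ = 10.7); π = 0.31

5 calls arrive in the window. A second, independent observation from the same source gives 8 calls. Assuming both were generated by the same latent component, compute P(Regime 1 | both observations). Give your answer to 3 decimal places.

0.925

Apply Bayes' rule: the posterior for each component is proportional to its prior times its likelihood at x.
Since both observations come from the same component, the likelihood for component k is f_k(x₁)·f_k(x₂).
  p_1 = [0.172821] × [0.0809915] = 0.0139971
  p_2 = [0.0263504] × [0.0960724] = 0.00253154
Multiply by the mixture weights:
  w_1·p_1 = 0.69 × 0.0139971 = 0.00965797
  w_2·p_2 = 0.31 × 0.00253154 = 0.000784779
Marginal: 0.00965797 + 0.000784779 = 0.0104427
Responsibility of Regime 1: 0.00965797 / 0.0104427 ≈ 0.925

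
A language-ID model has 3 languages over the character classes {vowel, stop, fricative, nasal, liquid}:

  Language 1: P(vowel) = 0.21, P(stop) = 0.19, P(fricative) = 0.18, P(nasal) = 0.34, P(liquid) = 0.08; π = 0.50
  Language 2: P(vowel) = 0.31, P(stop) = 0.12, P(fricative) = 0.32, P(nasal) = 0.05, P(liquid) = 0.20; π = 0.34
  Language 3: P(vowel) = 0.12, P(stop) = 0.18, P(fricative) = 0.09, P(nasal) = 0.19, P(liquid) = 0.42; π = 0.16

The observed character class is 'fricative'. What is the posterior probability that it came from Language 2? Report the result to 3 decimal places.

The responsibility of component k is w_k f_k(x) divided by Σ_j w_j f_j(x).
Component likelihoods at x = 'fricative':
  f_1 = 0.18
  f_2 = 0.32
  f_3 = 0.09
Multiply by the mixture weights:
  w_1·f_1 = 0.50 × 0.18 = 0.09
  w_2·f_2 = 0.34 × 0.32 = 0.1088
  w_3·f_3 = 0.16 × 0.09 = 0.0144
Sum: 0.09 + 0.1088 + 0.0144 = 0.2132
Responsibility of Language 2: 0.1088 / 0.2132 ≈ 0.510

0.510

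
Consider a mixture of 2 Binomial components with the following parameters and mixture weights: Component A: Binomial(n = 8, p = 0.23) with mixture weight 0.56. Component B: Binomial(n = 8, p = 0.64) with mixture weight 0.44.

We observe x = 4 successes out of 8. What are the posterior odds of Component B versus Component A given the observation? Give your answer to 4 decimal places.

Only the two components matter; the odds are (P(Z=i) f_i(x)) / (P(Z=j) f_j(x)).
Component likelihoods at x = 4 successes out of 8:
  f_A = 0.0688608
  f_B = 0.197255
0.0867922 / 0.0385621 ≈ 2.2507

2.2507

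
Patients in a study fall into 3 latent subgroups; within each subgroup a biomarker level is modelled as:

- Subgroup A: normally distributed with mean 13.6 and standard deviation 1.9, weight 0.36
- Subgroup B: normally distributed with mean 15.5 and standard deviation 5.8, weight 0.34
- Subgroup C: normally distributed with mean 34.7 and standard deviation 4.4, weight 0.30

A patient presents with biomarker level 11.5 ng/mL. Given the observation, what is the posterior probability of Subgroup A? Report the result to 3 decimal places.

By Bayes' theorem, P(k | x) = w_k f_k(x) / Σ_j w_j f_j(x).
Component likelihoods at x = 11.5 ng/mL:
  L_A = 0.113996
  L_B = 0.0542253
  L_C = 8.3254e-08
Prior × likelihood for each component:
  w_A·L_A = 0.36 × 0.113996 = 0.0410384
  w_B·L_B = 0.34 × 0.0542253 = 0.0184366
  w_C·L_C = 0.30 × 8.3254e-08 = 2.49762e-08
Normaliser: 0.0410384 + 0.0184366 + 2.49762e-08 = 0.059475
P(Subgroup A | data) = 0.0410384 / 0.059475 ≈ 0.690

0.690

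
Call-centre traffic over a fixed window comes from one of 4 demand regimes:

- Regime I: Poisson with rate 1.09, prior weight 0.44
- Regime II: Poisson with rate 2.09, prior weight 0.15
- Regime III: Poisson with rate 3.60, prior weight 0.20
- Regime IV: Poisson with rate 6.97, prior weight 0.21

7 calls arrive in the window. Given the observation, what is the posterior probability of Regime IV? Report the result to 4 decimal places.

By Bayes' theorem, P(k | x) = π_k f_k(x) / Σ_j π_j f_j(x).
Evaluate each component's likelihood at the observed value:
  L_I = e^(−1.09)·1.09^7/7! = 0.000121948
  L_II = e^(−2.09)·2.09^7/7! = 0.00427482
  L_III = e^(−3.60)·3.60^7/7! = 0.0424841
  L_IV = e^(−6.97)·6.97^7/7! = 0.148993
Unnormalised posteriors:
  π_I·L_I = 0.44 × 0.000121948 = 5.3657e-05
  π_II·L_II = 0.15 × 0.00427482 = 0.000641223
  π_III·L_III = 0.20 × 0.0424841 = 0.00849683
  π_IV·L_IV = 0.21 × 0.148993 = 0.0312886
Evidence: 5.3657e-05 + 0.000641223 + 0.00849683 + 0.0312886 = 0.0404803
So the posterior for Regime IV is 0.0312886 / 0.0404803 ≈ 0.7729.

0.7729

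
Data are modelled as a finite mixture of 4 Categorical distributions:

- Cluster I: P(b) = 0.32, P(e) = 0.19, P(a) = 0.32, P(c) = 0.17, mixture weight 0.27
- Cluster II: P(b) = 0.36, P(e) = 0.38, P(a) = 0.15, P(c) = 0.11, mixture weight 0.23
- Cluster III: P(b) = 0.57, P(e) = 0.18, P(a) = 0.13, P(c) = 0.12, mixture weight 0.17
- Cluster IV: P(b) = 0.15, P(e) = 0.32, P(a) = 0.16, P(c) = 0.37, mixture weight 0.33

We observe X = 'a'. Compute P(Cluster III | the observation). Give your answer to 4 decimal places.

Apply Bayes' rule: the posterior for each component is proportional to its prior times its likelihood at x.
Evaluate each component's likelihood at the observed value:
  f_I = P(a | comp) = 0.32
  f_II = P(a | comp) = 0.15
  f_III = P(a | comp) = 0.13
  f_IV = P(a | comp) = 0.16
Multiply by the mixture weights:
  P(Z=I)·f_I = 0.27 × 0.32 = 0.0864
  P(Z=II)·f_II = 0.23 × 0.15 = 0.0345
  P(Z=III)·f_III = 0.17 × 0.13 = 0.0221
  P(Z=IV)·f_IV = 0.33 × 0.16 = 0.0528
Normaliser: 0.0864 + 0.0345 + 0.0221 + 0.0528 = 0.1958
P(Cluster III | the observation) = 0.0221 / 0.1958 ≈ 0.1129

0.1129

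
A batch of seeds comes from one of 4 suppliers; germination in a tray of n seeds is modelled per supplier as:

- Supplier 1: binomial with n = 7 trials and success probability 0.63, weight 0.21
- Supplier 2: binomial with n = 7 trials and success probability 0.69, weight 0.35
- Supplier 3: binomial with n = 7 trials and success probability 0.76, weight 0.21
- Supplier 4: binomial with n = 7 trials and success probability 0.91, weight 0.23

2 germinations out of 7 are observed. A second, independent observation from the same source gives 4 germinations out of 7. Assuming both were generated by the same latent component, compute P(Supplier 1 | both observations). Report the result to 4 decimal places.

The responsibility of component k is π_k f_k(x) divided by Σ_j π_j f_j(x).
Since both observations come from the same component, the likelihood for component k is f_k(x₁)·f_k(x₂).
  L_1 = [0.0577975] × [0.279277] = 0.0161415
  L_2 = [0.0286237] × [0.236347] = 0.00676512
  L_3 = [0.00965834] × [0.16142] = 0.00155905
  L_4 = [0.000102687] × [0.0174969] = 1.7967e-06
Multiply by the mixture weights:
  π_1·L_1 = 0.21 × 0.0161415 = 0.00338972
  π_2·L_2 = 0.35 × 0.00676512 = 0.00236779
  π_3·L_3 = 0.21 × 0.00155905 = 0.0003274
  π_4·L_4 = 0.23 × 1.7967e-06 = 4.13241e-07
Normaliser: 0.00338972 + 0.00236779 + 0.0003274 + 4.13241e-07 = 0.00608532
P(Supplier 1 | x₁,x₂) = 0.00338972 / 0.00608532 ≈ 0.5570

0.5570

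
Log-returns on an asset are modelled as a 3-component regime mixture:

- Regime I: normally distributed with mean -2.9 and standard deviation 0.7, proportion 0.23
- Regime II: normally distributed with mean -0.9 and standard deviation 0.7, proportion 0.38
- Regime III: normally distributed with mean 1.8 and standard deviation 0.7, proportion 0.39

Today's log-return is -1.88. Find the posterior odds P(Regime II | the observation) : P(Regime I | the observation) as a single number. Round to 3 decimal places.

1.793

The posterior odds equal the prior odds times the likelihood ratio: (w_i/w_j)·(f_i(x)/f_j(x)).
Component likelihoods at x = -1.88:
  p_I = (1/(0.7·√(2π)))·exp(−(-1.88−-2.9)²/(2·0.7²)) = 0.569918·exp(-1.06163) = 0.197129
  p_II = (1/(0.7·√(2π)))·exp(−(-1.88−-0.9)²/(2·0.7²)) = 0.569918·exp(-0.98000) = 0.213896
  p_III = (1/(0.7·√(2π)))·exp(−(-1.88−1.8)²/(2·0.7²)) = 0.569918·exp(-13.81878) = 5.6806e-07
Posterior odds = (w_II·p_II) / (w_I·p_I) = (0.38·0.213896) / (0.23·0.197129) = 0.0812806 / 0.0453397 ≈ 1.793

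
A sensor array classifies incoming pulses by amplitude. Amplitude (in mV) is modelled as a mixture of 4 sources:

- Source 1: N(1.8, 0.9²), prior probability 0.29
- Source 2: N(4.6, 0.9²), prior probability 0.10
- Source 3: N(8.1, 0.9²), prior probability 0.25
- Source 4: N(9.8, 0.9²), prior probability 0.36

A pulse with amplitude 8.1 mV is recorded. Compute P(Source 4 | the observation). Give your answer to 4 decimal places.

0.1947

By Bayes' theorem, P(k | x) = π_k f_k(x) / Σ_j π_j f_j(x).
Evaluate each component's likelihood at the observed value:
  L_1 = 1.01497e-11
  L_2 = 0.000230489
  L_3 = 0.443269
  L_4 = 0.0744574
Unnormalised posteriors:
  π_1·L_1 = 0.29 × 1.01497e-11 = 2.94341e-12
  π_2·L_2 = 0.10 × 0.000230489 = 2.30489e-05
  π_3·L_3 = 0.25 × 0.443269 = 0.110817
  π_4·L_4 = 0.36 × 0.0744574 = 0.0268047
Sum: 2.94341e-12 + 2.30489e-05 + 0.110817 + 0.0268047 = 0.137645
Responsibility of Source 4: 0.0268047 / 0.137645 ≈ 0.1947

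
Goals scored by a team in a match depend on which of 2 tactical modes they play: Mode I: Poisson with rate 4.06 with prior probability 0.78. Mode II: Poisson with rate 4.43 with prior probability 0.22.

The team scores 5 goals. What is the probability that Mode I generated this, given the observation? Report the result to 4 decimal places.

0.7685

Apply Bayes' rule: the posterior for each component is proportional to its prior times its likelihood at x.
Component likelihoods at x = 5 goals:
  L_I = e^(−4.06)·4.06^5/5! = 0.158567
  L_II = e^(−4.43)·4.43^5/5! = 0.1694
Prior × likelihood for each component:
  P(Z=I)·L_I = 0.78 × 0.158567 = 0.123682
  P(Z=II)·L_II = 0.22 × 0.1694 = 0.037268
Sum: 0.123682 + 0.037268 = 0.16095
P(Mode I | the observation) = 0.123682 / 0.16095 ≈ 0.7685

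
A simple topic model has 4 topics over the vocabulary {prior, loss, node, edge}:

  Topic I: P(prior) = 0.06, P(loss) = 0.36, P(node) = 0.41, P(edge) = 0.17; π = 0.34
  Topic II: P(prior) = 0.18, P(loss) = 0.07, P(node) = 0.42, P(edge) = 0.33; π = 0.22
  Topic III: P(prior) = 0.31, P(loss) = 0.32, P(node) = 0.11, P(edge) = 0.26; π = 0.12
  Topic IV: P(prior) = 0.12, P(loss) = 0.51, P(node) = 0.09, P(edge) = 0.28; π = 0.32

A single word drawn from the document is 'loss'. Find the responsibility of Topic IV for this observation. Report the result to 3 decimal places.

By Bayes' theorem, P(k | x) = π_k f_k(x) / Σ_j π_j f_j(x).
Component likelihoods at x = 'loss':
  L_I = P(loss | comp) = 0.36
  L_II = P(loss | comp) = 0.07
  L_III = P(loss | comp) = 0.32
  L_IV = P(loss | comp) = 0.51
Unnormalised posteriors:
  π_I·L_I = 0.34 × 0.36 = 0.1224
  π_II·L_II = 0.22 × 0.07 = 0.0154
  π_III·L_III = 0.12 × 0.32 = 0.0384
  π_IV·L_IV = 0.32 × 0.51 = 0.1632
Denominator: 0.1224 + 0.0154 + 0.0384 + 0.1632 = 0.3394
Responsibility of Topic IV: 0.1632 / 0.3394 ≈ 0.481

0.481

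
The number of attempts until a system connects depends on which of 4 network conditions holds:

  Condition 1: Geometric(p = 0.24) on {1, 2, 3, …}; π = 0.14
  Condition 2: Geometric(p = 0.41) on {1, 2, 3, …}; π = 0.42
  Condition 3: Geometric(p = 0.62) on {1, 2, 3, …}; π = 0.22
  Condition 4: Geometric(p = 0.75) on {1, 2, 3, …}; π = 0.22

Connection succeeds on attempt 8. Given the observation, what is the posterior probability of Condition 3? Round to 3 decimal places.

0.017

By Bayes' theorem, P(k | x) = w_k f_k(x) / Σ_j w_j f_j(x).
Component likelihoods at x = 8:
  p_1 = 0.24·(1−0.24)^7 = 0.24·0.146452 = 0.0351485
  p_2 = 0.41·(1−0.41)^7 = 0.41·0.0248865 = 0.0102035
  p_3 = 0.62·(1−0.62)^7 = 0.62·0.00114416 = 0.000709377
  p_4 = 0.75·(1−0.75)^7 = 0.75·6.10352e-05 = 4.57764e-05
Weight by the priors:
  w_1·p_1 = 0.14 × 0.0351485 = 0.00492079
  w_2·p_2 = 0.42 × 0.0102035 = 0.00428546
  w_3·p_3 = 0.22 × 0.000709377 = 0.000156063
  w_4·p_4 = 0.22 × 4.57764e-05 = 1.00708e-05
Marginal: 0.00492079 + 0.00428546 + 0.000156063 + 1.00708e-05 = 0.00937238
Responsibility of Condition 3: 0.000156063 / 0.00937238 ≈ 0.017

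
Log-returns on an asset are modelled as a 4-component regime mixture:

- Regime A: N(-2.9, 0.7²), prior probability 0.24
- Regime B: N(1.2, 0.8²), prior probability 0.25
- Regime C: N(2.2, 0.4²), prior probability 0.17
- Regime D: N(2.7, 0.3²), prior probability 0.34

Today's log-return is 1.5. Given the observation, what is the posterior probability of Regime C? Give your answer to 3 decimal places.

Apply Bayes' rule: the posterior for each component is proportional to its prior times its likelihood at x.
Evaluate each component's likelihood at the observed value:
  L_A = (1/(0.7·√(2π)))·exp(−(1.5−-2.9)²/(2·0.7²)) = 0.569918·exp(-19.75510) = 1.50065e-09
  L_B = (1/(0.8·√(2π)))·exp(−(1.5−1.2)²/(2·0.8²)) = 0.498678·exp(-0.07031) = 0.464819
  L_C = (1/(0.4·√(2π)))·exp(−(1.5−2.2)²/(2·0.4²)) = 0.997356·exp(-1.53125) = 0.215693
  L_D = (1/(0.3·√(2π)))·exp(−(1.5−2.7)²/(2·0.3²)) = 1.329808·exp(-8.00000) = 0.000446101
Weight by the priors:
  π_A·L_A = 0.24 × 1.50065e-09 = 3.60157e-10
  π_B·L_B = 0.25 × 0.464819 = 0.116205
  π_C·L_C = 0.17 × 0.215693 = 0.0366679
  π_D·L_D = 0.34 × 0.000446101 = 0.000151674
Sum: 3.60157e-10 + 0.116205 + 0.0366679 + 0.000151674 = 0.153024
P(Regime C | the observation) = 0.0366679 / 0.153024 ≈ 0.240

0.240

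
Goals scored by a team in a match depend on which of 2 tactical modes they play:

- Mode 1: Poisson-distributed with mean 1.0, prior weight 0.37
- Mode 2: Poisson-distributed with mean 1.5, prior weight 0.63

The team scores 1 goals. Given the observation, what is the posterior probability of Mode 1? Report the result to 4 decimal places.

0.3923

The responsibility of component k is π_k f_k(x) divided by Σ_j π_j f_j(x).
Poisson probabilities:
  L_1 = e^(−1.0)·1.0^1/1! = 0.367879
  L_2 = e^(−1.5)·1.5^1/1! = 0.334695
Unnormalised posteriors:
  π_1·L_1 = 0.37 × 0.367879 = 0.136115
  π_2·L_2 = 0.63 × 0.334695 = 0.210858
Marginal: 0.136115 + 0.210858 = 0.346973
Responsibility of Mode 1: 0.136115 / 0.346973 ≈ 0.3923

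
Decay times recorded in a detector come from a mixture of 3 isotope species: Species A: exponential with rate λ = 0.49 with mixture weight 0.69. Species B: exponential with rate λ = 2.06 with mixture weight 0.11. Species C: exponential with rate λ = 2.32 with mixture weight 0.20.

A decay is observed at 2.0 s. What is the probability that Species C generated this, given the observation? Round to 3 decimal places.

By Bayes' theorem, P(k | x) = π_k f_k(x) / Σ_j π_j f_j(x).
Exponential densities:
  f_A = 0.183902
  f_B = 0.0334637
  f_C = 0.0224059
Unnormalised posteriors:
  π_A·f_A = 0.69 × 0.183902 = 0.126893
  π_B·f_B = 0.11 × 0.0334637 = 0.00368101
  π_C·f_C = 0.20 × 0.0224059 = 0.00448117
Marginal: 0.126893 + 0.00368101 + 0.00448117 = 0.135055
Responsibility of Species C: 0.00448117 / 0.135055 ≈ 0.033

0.033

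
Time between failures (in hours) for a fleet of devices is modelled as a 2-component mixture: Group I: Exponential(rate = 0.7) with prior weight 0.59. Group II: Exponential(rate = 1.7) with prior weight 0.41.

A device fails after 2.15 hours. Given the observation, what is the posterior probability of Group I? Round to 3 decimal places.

Apply Bayes' rule: the posterior for each component is proportional to its prior times its likelihood at x.
Evaluate each component's likelihood at the observed value:
  L_I = 0.7·e^(−0.7·2.15) = 0.7·e^(−1.5050) = 0.155412
  L_II = 1.7·e^(−1.7·2.15) = 1.7·e^(−3.6550) = 0.0439645
Unnormalised posteriors:
  π_I·L_I = 0.59 × 0.155412 = 0.0916931
  π_II·L_II = 0.41 × 0.0439645 = 0.0180255
Denominator: 0.0916931 + 0.0180255 = 0.109719
Responsibility of Group I: 0.0916931 / 0.109719 ≈ 0.836

0.836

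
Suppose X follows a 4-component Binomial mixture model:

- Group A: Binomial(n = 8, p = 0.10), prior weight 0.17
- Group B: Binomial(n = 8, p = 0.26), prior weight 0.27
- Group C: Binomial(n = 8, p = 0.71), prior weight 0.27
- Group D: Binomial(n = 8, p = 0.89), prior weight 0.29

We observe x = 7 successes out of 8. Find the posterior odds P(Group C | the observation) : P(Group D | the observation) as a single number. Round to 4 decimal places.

Only the two components matter; the odds are (π_i f_i(x)) / (π_j f_j(x)).
Binomial probabilities:
  p_A = C(8,7)·0.10^7·0.90^1 = 8·1e-07·0.9 = 7.2e-07
  p_B = C(8,7)·0.26^7·0.74^1 = 8·8.03181e-05·0.74 = 0.000475483
  p_C = C(8,7)·0.71^7·0.29^1 = 8·0.0909512·0.29 = 0.211007
  p_D = C(8,7)·0.89^7·0.11^1 = 8·0.442313·0.11 = 0.389236
Odds = (0.27/0.29) × (0.211007/0.389236) = 0.931034 × 0.542105 ≈ 0.5047

0.5047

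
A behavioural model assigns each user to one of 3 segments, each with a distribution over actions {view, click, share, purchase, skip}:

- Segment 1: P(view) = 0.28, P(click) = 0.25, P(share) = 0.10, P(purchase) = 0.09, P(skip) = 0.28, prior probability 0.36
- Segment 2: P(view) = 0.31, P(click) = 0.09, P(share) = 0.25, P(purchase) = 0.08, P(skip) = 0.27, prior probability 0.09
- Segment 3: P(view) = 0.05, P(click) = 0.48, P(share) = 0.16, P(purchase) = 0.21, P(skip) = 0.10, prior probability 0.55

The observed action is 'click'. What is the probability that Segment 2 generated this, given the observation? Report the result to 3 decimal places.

P(component k | x) = π_k·f_k(x) / marginal(x), where marginal(x) = Σ_j π_j·f_j(x).
Evaluate each component's likelihood at the observed value:
  p_1 = 0.25
  p_2 = 0.09
  p_3 = 0.48
Unnormalised posteriors:
  π_1·p_1 = 0.36 × 0.25 = 0.09
  π_2·p_2 = 0.09 × 0.09 = 0.0081
  π_3·p_3 = 0.55 × 0.48 = 0.264
Denominator: 0.09 + 0.0081 + 0.264 = 0.3621
P(Segment 2 | data) ≈ 0.022

0.022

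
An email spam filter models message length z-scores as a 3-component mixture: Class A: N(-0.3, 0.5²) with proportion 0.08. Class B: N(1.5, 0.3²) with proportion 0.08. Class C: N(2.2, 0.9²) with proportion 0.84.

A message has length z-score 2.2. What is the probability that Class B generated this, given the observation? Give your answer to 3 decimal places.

0.018

Posterior ∝ prior × likelihood, so P(k | x) ∝ π_k f_k(x); normalise over all components.
Evaluate each component's likelihood at the observed value:
  L_A = 2.97344e-06
  L_B = 0.0874063
  L_C = 0.443269
Prior × likelihood for each component:
  π_A·L_A = 0.08 × 2.97344e-06 = 2.37875e-07
  π_B·L_B = 0.08 × 0.0874063 = 0.0069925
  π_C·L_C = 0.84 × 0.443269 = 0.372346
Sum: 2.37875e-07 + 0.0069925 + 0.372346 = 0.379339
Responsibility of Class B: 0.0069925 / 0.379339 ≈ 0.018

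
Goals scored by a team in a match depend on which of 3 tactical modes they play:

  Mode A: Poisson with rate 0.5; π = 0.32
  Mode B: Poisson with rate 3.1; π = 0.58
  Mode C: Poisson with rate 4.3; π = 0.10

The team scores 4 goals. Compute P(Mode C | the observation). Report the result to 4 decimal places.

By Bayes' theorem, P(k | x) = π_k f_k(x) / Σ_j π_j f_j(x).
Poisson probabilities:
  p_A = e^(−0.5)·0.5^4/4! = 0.00157951
  p_B = e^(−3.1)·3.1^4/4! = 0.17335
  p_C = e^(−4.3)·4.3^4/4! = 0.193284
Prior × likelihood for each component:
  π_A·p_A = 0.32 × 0.00157951 = 0.000505442
  π_B·p_B = 0.58 × 0.17335 = 0.100543
  π_C·p_C = 0.10 × 0.193284 = 0.0193284
Denominator: 0.000505442 + 0.100543 + 0.0193284 = 0.120377
P(Mode C | the observation) ≈ 0.1606

0.1606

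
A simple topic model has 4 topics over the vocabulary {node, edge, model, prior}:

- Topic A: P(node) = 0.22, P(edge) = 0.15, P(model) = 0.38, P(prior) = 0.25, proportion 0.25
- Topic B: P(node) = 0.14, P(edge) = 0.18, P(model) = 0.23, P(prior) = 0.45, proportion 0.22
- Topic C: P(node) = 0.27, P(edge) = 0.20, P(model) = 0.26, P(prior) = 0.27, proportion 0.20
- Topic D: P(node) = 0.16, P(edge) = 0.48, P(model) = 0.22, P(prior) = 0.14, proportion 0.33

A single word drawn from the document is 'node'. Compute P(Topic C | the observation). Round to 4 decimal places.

Apply Bayes' rule: the posterior for each component is proportional to its prior times its likelihood at x.
Evaluate each component's likelihood at the observed value:
  p_A = 0.22
  p_B = 0.14
  p_C = 0.27
  p_D = 0.16
Multiply by the mixture weights:
  P(Z=A)·p_A = 0.25 × 0.22 = 0.055
  P(Z=B)·p_B = 0.22 × 0.14 = 0.0308
  P(Z=C)·p_C = 0.20 × 0.27 = 0.054
  P(Z=D)·p_D = 0.33 × 0.16 = 0.0528
Marginal: 0.055 + 0.0308 + 0.054 + 0.0528 = 0.1926
So the posterior for Topic C is 0.054 / 0.1926 ≈ 0.2804.

0.2804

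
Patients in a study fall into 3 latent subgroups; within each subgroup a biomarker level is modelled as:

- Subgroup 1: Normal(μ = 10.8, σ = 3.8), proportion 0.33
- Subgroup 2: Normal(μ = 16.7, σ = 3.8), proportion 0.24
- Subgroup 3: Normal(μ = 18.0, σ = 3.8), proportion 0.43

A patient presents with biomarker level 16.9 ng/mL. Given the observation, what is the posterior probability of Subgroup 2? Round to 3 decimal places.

Apply Bayes' rule: the posterior for each component is proportional to its prior times its likelihood at x.
Normal densities:
  f_1 = (1/(3.8·√(2π)))·exp(−(16.9−10.8)²/(2·3.8²)) = 0.104985·exp(-1.28843) = 0.0289445
  f_2 = (1/(3.8·√(2π)))·exp(−(16.9−16.7)²/(2·3.8²)) = 0.104985·exp(-0.00139) = 0.10484
  f_3 = (1/(3.8·√(2π)))·exp(−(16.9−18.0)²/(2·3.8²)) = 0.104985·exp(-0.04190) = 0.100677
Unnormalised posteriors:
  π_1·f_1 = 0.33 × 0.0289445 = 0.00955169
  π_2·f_2 = 0.24 × 0.10484 = 0.0251615
  π_3·f_3 = 0.43 × 0.100677 = 0.0432911
Sum: 0.00955169 + 0.0251615 + 0.0432911 = 0.0780043
Responsibility of Subgroup 2: 0.0251615 / 0.0780043 ≈ 0.323

0.323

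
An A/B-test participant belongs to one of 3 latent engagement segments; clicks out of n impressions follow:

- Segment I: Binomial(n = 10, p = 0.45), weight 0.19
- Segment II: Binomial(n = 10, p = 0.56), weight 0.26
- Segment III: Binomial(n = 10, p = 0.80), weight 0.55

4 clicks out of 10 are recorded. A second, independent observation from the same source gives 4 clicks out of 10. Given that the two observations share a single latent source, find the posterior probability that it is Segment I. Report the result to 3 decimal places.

By Bayes' theorem, P(k | x) = π_k f_k(x) / Σ_j π_j f_j(x).
Since both observations come from the same component, the likelihood for component k is f_k(x₁)·f_k(x₂).
  p_I = [C(10,4)·0.45^4·0.55^6 = 210·0.0410063·0.0276806 = 0.238367] × [0.238367] = 0.0568187
  p_II = [C(10,4)·0.56^4·0.44^6 = 210·0.098345·0.00725631 = 0.149861] × [0.149861] = 0.0224582
  p_III = [C(10,4)·0.80^4·0.20^6 = 210·0.4096·6.4e-05 = 0.00550502] × [0.00550502] = 3.03053e-05
Weight by the priors:
  π_I·p_I = 0.19 × 0.0568187 = 0.0107955
  π_II·p_II = 0.26 × 0.0224582 = 0.00583913
  π_III·p_III = 0.55 × 3.03053e-05 = 1.66679e-05
Marginal: 0.0107955 + 0.00583913 + 1.66679e-05 = 0.0166513
So the posterior for Segment I is 0.0107955 / 0.0166513 ≈ 0.648.

0.648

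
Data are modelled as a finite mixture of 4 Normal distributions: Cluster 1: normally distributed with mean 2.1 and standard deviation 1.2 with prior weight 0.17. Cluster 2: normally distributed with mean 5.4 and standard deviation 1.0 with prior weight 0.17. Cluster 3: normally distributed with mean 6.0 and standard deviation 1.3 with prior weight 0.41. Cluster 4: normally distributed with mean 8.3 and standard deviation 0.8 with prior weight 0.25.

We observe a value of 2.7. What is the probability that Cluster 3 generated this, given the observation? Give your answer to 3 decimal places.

0.089

Apply Bayes' rule: the posterior for each component is proportional to its prior times its likelihood at x.
Component likelihoods at x = 2.7:
  L_1 = (1/(1.2·√(2π)))·exp(−(2.7−2.1)²/(2·1.2²)) = 0.332452·exp(-0.12500) = 0.293388
  L_2 = (1/(1.0·√(2π)))·exp(−(2.7−5.4)²/(2·1.0²)) = 0.398942·exp(-3.64500) = 0.0104209
  L_3 = (1/(1.3·√(2π)))·exp(−(2.7−6.0)²/(2·1.3²)) = 0.306879·exp(-3.22189) = 0.0122382
  L_4 = (1/(0.8·√(2π)))·exp(−(2.7−8.3)²/(2·0.8²)) = 0.498678·exp(-24.50000) = 1.14184e-11
Multiply by the mixture weights:
  π_1·L_1 = 0.17 × 0.293388 = 0.0498759
  π_2·L_2 = 0.17 × 0.0104209 = 0.00177156
  π_3·L_3 = 0.41 × 0.0122382 = 0.00501765
  π_4·L_4 = 0.25 × 1.14184e-11 = 2.8546e-12
Marginal: 0.0498759 + 0.00177156 + 0.00501765 + 2.8546e-12 = 0.0566651
P(Cluster 3 | the observation) = 0.00501765 / 0.0566651 ≈ 0.089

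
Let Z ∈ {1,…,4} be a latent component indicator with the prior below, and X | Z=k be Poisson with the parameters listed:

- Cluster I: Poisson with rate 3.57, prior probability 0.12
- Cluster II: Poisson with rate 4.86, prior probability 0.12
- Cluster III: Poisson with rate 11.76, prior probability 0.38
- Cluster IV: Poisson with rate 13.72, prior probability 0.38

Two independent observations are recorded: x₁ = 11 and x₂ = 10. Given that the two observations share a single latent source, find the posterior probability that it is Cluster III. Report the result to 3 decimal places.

0.663

The responsibility of component k is w_k f_k(x) divided by Σ_j w_j f_j(x).
Since both observations come from the same component, the likelihood for component k is f_k(x₁)·f_k(x₂).
  p_I = [0.000846766] × [0.00260908] = 2.20928e-06
  p_II = [0.00693701] × [0.015701] = 0.000108918
  p_III = [0.116418] × [0.108895] = 0.0126774
  p_IV = [0.0893757] × [0.0716569] = 0.00640438
Weight by the priors:
  w_I·p_I = 0.12 × 2.20928e-06 = 2.65114e-07
  w_II·p_II = 0.12 × 0.000108918 = 1.30702e-05
  w_III·p_III = 0.38 × 0.0126774 = 0.0048174
  w_IV·p_IV = 0.38 × 0.00640438 = 0.00243366
Normaliser: 2.65114e-07 + 1.30702e-05 + 0.0048174 + 0.00243366 = 0.0072644
Responsibility of Cluster III: 0.0048174 / 0.0072644 ≈ 0.663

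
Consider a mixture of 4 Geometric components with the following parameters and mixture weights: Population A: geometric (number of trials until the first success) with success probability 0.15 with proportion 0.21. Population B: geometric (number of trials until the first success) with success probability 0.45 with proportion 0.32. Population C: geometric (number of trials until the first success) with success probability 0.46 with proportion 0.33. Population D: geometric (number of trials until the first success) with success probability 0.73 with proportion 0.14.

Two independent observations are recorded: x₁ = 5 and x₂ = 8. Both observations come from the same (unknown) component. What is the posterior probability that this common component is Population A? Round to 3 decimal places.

0.823

The responsibility of component k is P(Z=k) f_k(x) divided by Σ_j P(Z=j) f_j(x).
Since both observations come from the same component, the likelihood for component k is f_k(x₁)·f_k(x₂).
  p_A = [0.15·(1−0.15)^4 = 0.15·0.522006 = 0.0783009] × [0.0480866] = 0.00376522
  p_B = [0.45·(1−0.45)^4 = 0.45·0.0915063 = 0.0411778] × [0.00685096] = 0.000282107
  p_C = [0.46·(1−0.46)^4 = 0.46·0.0850306 = 0.0391141] × [0.00615906] = 0.000240906
  p_D = [0.73·(1−0.73)^4 = 0.73·0.00531441 = 0.00387952] × [7.63606e-05] = 2.96242e-07
Weight by the priors:
  P(Z=A)·p_A = 0.21 × 0.00376522 = 0.000790697
  P(Z=B)·p_B = 0.32 × 0.000282107 = 9.02744e-05
  P(Z=C)·p_C = 0.33 × 0.000240906 = 7.94989e-05
  P(Z=D)·p_D = 0.14 × 2.96242e-07 = 4.14739e-08
Denominator: 0.000790697 + 9.02744e-05 + 7.94989e-05 + 4.14739e-08 = 0.000960512
P(Population A | x) = 0.000790697 / 0.000960512 ≈ 0.823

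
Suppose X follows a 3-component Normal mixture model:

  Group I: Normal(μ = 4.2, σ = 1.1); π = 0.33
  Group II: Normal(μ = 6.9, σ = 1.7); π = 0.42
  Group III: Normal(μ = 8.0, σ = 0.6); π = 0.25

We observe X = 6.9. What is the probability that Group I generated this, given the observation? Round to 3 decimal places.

By Bayes' theorem, P(k | x) = w_k f_k(x) / Σ_j w_j f_j(x).
Component likelihoods at x = 6.9:
  f_I = (1/(1.1·√(2π)))·exp(−(6.9−4.2)²/(2·1.1²)) = 0.362675·exp(-3.01240) = 0.0178341
  f_II = (1/(1.7·√(2π)))·exp(−(6.9−6.9)²/(2·1.7²)) = 0.234672·exp(-0.00000) = 0.234672
  f_III = (1/(0.6·√(2π)))·exp(−(6.9−8.0)²/(2·0.6²)) = 0.664904·exp(-1.68056) = 0.123852
Multiply by the mixture weights:
  w_I·f_I = 0.33 × 0.0178341 = 0.00588524
  w_II·f_II = 0.42 × 0.234672 = 0.0985622
  w_III·f_III = 0.25 × 0.123852 = 0.030963
Normaliser: 0.00588524 + 0.0985622 + 0.030963 = 0.13541
P(Group I | the observation) = 0.00588524 / 0.13541 ≈ 0.043

0.043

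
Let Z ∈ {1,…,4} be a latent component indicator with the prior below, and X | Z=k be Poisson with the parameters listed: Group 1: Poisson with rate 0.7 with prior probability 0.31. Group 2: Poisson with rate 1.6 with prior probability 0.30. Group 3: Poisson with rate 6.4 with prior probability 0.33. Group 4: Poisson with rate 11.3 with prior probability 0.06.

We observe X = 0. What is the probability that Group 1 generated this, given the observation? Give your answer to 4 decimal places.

0.7158

P(component k | x) = P(Z=k)·f_k(x) / marginal(x), where marginal(x) = Σ_j P(Z=j)·f_j(x).
Evaluate each component's likelihood at the observed value:
  p_1 = e^(−0.7)·0.7^0/0! = 0.496585
  p_2 = e^(−1.6)·1.6^0/0! = 0.201897
  p_3 = e^(−6.4)·6.4^0/0! = 0.00166156
  p_4 = e^(−11.3)·11.3^0/0! = 1.23729e-05
Unnormalised posteriors:
  P(Z=1)·p_1 = 0.31 × 0.496585 = 0.153941
  P(Z=2)·p_2 = 0.30 × 0.201897 = 0.060569
  P(Z=3)·p_3 = 0.33 × 0.00166156 = 0.000548314
  P(Z=4)·p_4 = 0.06 × 1.23729e-05 = 7.42375e-07
Marginal: 0.153941 + 0.060569 + 0.000548314 + 7.42375e-07 = 0.215059
P(Group 1 | x) = 0.153941 / 0.215059 ≈ 0.7158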